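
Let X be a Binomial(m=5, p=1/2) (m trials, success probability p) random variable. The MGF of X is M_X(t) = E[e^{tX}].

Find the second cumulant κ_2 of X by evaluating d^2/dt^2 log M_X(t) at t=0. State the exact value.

M_X(t) = (e^(t)/2 + 1/2)^5
K_X(t) = log M_X(t) = 5*log(e^(t)/2 + 1/2)
dK/dt = 5*e^(t)/(e^(t) + 1)
d^2K/dt^2 = 5*e^(t)/(e^(2*t) + 2*e^(t) + 1)

κ_2 = d^2K/dt^2 |_{t=0} = 5/4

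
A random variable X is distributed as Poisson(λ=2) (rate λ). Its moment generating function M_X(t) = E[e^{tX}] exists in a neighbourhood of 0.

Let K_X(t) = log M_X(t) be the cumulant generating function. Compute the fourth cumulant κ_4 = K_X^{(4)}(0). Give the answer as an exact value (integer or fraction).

M_X(t) = e^(2*e^(t) - 2)
K_X(t) = log M_X(t) = 2*e^(t) - 2
K′(t) = 2*e^(t)
K′′(t) = 2*e^(t)
K′′′(t) = 2*e^(t)
K′′′′(t) = 2*e^(t)

κ_4 = K′′′′(0) = 2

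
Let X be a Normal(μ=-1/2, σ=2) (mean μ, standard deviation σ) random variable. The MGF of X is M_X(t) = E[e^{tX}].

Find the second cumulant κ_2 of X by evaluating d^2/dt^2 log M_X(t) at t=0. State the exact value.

M_X(t) = e^(2*t^2 - t/2)
K_X(t) = log M_X(t) = 2*t^2 - t/2
dK/dt = 4*t - 1/2
d^2K/dt^2 = 4

κ_2 = d^2K/dt^2 |_{t=0} = 4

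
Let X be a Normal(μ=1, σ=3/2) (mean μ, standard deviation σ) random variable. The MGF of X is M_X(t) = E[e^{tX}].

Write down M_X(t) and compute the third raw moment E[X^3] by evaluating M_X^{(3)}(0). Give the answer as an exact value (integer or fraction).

E[X^3] = M′′′(0) = 31/4

M_X(t) = e^(9*t^2/8 + t)
M′(t) = 9*t*e^(t)*e^(9*t^2/8)/4 + e^(t)*e^(9*t^2/8)
M′′(t) = 81*t^2*e^(t)*e^(9*t^2/8)/16 + 9*t*e^(t)*e^(9*t^2/8)/2 + 13*e^(t)*e^(9*t^2/8)/4
M′′′(t) = 729*t^3*e^(t)*e^(9*t^2/8)/64 + 243*t^2*e^(t)*e^(9*t^2/8)/16 + 351*t*e^(t)*e^(9*t^2/8)/16 + 31*e^(t)*e^(9*t^2/8)/4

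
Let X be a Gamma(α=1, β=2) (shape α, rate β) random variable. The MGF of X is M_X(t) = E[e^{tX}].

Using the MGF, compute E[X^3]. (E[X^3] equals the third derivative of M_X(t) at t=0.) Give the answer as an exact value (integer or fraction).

E[X^3] = M^(3)(0) = 3/4

M_X(t) = 2/(2 - t)
M^(3)(t) = 12/(t^4 - 8*t^3 + 24*t^2 - 32*t + 16)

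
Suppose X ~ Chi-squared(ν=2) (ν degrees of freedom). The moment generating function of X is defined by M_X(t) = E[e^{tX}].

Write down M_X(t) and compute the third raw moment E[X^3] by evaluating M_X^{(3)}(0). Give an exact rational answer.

E[X^3] = d^3M/dt^3 |_{t=0} = 48

M_X(t) = 1/(1 - 2*t)
dM/dt = 2/(4*t^2 - 4*t + 1)
d^2M/dt^2 = -8/(8*t^3 - 12*t^2 + 6*t - 1)
d^3M/dt^3 = 48/(16*t^4 - 32*t^3 + 24*t^2 - 8*t + 1)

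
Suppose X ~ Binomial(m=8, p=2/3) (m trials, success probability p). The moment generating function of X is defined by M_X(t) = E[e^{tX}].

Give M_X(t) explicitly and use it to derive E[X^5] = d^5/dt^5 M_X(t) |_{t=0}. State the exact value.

E[X^5] = D^5[M](0) = 572752/81

M_X(t) = (2*e^(t)/3 + 1/3)^8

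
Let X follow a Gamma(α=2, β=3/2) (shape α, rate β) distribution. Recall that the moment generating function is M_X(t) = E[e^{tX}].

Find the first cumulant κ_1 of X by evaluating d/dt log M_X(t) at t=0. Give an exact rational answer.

M_X(t) = 9/(4*(3/2 - t)^2)
K_X(t) = log M_X(t) = -2*log(3/2 - t) - 2*log(2) + 2*log(3)
K′(t) = -4/(2*t - 3)

κ_1 = K′(0) = 4/3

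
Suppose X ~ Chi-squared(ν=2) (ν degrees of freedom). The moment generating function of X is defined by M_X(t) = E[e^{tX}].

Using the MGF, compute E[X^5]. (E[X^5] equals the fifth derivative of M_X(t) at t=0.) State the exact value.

M_X(t) = 1/(1 - 2*t)
M^(5)(t) = 3840/(64*t^6 - 192*t^5 + 240*t^4 - 160*t^3 + 60*t^2 - 12*t + 1)

E[X^5] = M^(5)(0) = 3840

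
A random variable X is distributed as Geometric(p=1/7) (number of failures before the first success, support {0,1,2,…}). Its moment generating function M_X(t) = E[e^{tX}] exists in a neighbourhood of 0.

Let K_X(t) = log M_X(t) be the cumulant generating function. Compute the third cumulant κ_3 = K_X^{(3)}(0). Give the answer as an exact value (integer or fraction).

M_X(t) = 1/(7*(1 - 6*e^(t)/7))
K_X(t) = log M_X(t) = -log(1 - 6*e^(t)/7) - log(7)
D^3[K](t) = (-252*e^(2*t) - 294*e^(t))/(216*e^(3*t) - 756*e^(2*t) + 882*e^(t) - 343)

κ_3 = D^3[K](0) = 546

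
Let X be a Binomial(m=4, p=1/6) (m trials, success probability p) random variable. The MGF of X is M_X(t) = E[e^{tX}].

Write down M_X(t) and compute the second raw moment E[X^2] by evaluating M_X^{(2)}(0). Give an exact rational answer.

E[X^2] = D^2[M](0) = 1

M_X(t) = (e^(t)/6 + 5/6)^4
D^2[M](t) = e^(4*t)/81 + 5*e^(3*t)/36 + 25*e^(2*t)/54 + 125*e^(t)/324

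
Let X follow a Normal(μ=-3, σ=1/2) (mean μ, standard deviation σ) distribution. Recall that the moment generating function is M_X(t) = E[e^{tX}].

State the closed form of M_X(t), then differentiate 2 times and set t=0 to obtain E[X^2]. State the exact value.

E[X^2] = M′′(0) = 37/4

M_X(t) = e^(t^2/8 - 3*t)
M′(t) = t*e^(-3*t)*e^(t^2/8)/4 - 3*e^(-3*t)*e^(t^2/8)
M′′(t) = (t^2*e^(t^2/8) - 24*t*e^(t^2/8) + 148*e^(t^2/8))*e^(-3*t)/16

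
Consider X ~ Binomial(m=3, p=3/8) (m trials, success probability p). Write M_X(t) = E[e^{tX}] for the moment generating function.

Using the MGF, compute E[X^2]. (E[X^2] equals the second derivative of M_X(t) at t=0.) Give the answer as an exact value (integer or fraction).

E[X^2] = M′′(0) = 63/32

M_X(t) = (3*e^(t)/8 + 5/8)^3
M′(t) = 81*e^(3*t)/512 + 135*e^(2*t)/256 + 225*e^(t)/512
M′′(t) = 243*e^(3*t)/512 + 135*e^(2*t)/128 + 225*e^(t)/512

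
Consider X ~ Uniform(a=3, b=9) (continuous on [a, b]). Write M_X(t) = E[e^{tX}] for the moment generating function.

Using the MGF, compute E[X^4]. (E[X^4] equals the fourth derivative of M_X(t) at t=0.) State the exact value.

M_X(t) = (e^(9*t) - e^(3*t))/(6*t)

E[X^4] = M^(4)(0) = 9801/5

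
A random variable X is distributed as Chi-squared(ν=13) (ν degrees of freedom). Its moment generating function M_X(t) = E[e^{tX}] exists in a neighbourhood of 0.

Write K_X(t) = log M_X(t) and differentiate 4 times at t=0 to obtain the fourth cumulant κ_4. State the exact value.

M_X(t) = (1 - 2*t)^(-13/2)
K_X(t) = log M_X(t) = -13*log(1 - 2*t)/2
D^4[K](t) = 624/(16*t^4 - 32*t^3 + 24*t^2 - 8*t + 1)

κ_4 = D^4[K](0) = 624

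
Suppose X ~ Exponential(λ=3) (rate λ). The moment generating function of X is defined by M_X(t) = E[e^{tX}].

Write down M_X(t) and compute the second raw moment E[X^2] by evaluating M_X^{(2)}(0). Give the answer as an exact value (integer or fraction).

M_X(t) = 3/(3 - t)
dM/dt = 3/(t^2 - 6*t + 9)
d^2M/dt^2 = -6/(t^3 - 9*t^2 + 27*t - 27)

E[X^2] = d^2M/dt^2 |_{t=0} = 2/9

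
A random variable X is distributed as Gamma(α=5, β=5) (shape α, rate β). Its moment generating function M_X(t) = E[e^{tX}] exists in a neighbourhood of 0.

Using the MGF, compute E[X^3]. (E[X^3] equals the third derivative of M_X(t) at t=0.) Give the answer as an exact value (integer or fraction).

E[X^3] = M′′′(0) = 42/25

M_X(t) = 3125/(5 - t)^5
M′(t) = 15625/(t^6 - 30*t^5 + 375*t^4 - 2500*t^3 + 9375*t^2 - 18750*t + 15625)
M′′(t) = -93750/(t^7 - 35*t^6 + 525*t^5 - 4375*t^4 + 21875*t^3 - 65625*t^2 + 109375*t - 78125)
M′′′(t) = 656250/(t^8 - 40*t^7 + 700*t^6 - 7000*t^5 + 43750*t^4 - 175000*t^3 + 437500*t^2 - 625000*t + 390625)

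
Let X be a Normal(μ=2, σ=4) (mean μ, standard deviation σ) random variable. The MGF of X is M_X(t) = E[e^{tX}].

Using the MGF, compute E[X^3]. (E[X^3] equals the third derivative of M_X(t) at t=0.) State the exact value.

M_X(t) = e^(8*t^2 + 2*t)
dM/dt = 16*t*e^(2*t)*e^(8*t^2) + 2*e^(2*t)*e^(8*t^2)
d^2M/dt^2 = 256*t^2*e^(2*t)*e^(8*t^2) + 64*t*e^(2*t)*e^(8*t^2) + 20*e^(2*t)*e^(8*t^2)
d^3M/dt^3 = 4096*t^3*e^(2*t)*e^(8*t^2) + 1536*t^2*e^(2*t)*e^(8*t^2) + 960*t*e^(2*t)*e^(8*t^2) + 104*e^(2*t)*e^(8*t^2)

E[X^3] = d^3M/dt^3 |_{t=0} = 104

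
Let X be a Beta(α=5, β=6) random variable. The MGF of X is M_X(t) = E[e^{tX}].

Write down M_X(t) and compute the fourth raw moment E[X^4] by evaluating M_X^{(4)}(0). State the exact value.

E[X^4] = M^(4)(0) = 10/143

M_X(t) = ₁F₁(5; 11; t)
M^(4)(t) = 10*₁F₁(9; 15; t)/143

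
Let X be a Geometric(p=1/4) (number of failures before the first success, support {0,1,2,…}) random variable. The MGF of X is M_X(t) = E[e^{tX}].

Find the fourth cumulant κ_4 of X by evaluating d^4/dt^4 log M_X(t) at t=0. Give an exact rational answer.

M_X(t) = 1/(4*(1 - 3*e^(t)/4))
K_X(t) = log M_X(t) = -log(1 - 3*e^(t)/4) - 2*log(2)
dK/dt = -3*e^(t)/(3*e^(t) - 4)
d^2K/dt^2 = 12*e^(t)/(9*e^(2*t) - 24*e^(t) + 16)
d^3K/dt^3 = (-36*e^(2*t) - 48*e^(t))/(27*e^(3*t) - 108*e^(2*t) + 144*e^(t) - 64)
d^4K/dt^4 = (108*e^(3*t) + 576*e^(2*t) + 192*e^(t))/(81*e^(4*t) - 432*e^(3*t) + 864*e^(2*t) - 768*e^(t) + 256)

κ_4 = d^4K/dt^4 |_{t=0} = 876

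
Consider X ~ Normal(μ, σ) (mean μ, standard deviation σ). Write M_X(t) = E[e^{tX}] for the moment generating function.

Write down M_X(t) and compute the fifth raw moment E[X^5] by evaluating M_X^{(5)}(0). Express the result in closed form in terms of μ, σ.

M_X(t) = e^(μ*t + σ^2*t^2/2)

E[X^5] = M^(5)(0) = μ*(μ^4 + 10*μ^2*σ^2 + 15*σ^4)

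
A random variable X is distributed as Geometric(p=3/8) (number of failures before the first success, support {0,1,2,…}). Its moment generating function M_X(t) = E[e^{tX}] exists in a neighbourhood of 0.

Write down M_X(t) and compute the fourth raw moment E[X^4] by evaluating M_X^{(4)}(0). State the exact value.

M_X(t) = 3/(8*(1 - 5*e^(t)/8))
M^(4)(t) = (-1875*e^(4*t) - 33000*e^(3*t) - 52800*e^(2*t) - 7680*e^(t))/(3125*e^(5*t) - 25000*e^(4*t) + 80000*e^(3*t) - 128000*e^(2*t) + 102400*e^(t) - 32768)

E[X^4] = M^(4)(0) = 10595/27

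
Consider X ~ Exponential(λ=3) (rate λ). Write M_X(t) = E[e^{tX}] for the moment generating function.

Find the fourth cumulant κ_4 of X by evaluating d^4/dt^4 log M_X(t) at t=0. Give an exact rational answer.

M_X(t) = 3/(3 - t)
K_X(t) = log M_X(t) = -log(3 - t) + log(3)
K′(t) = -1/(t - 3)
K′′(t) = 1/(t^2 - 6*t + 9)
K′′′(t) = -2/(t^3 - 9*t^2 + 27*t - 27)
K′′′′(t) = 6/(t^4 - 12*t^3 + 54*t^2 - 108*t + 81)

κ_4 = K′′′′(0) = 2/27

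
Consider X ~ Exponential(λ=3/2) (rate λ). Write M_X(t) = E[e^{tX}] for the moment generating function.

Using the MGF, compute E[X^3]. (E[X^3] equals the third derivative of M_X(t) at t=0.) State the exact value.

M_X(t) = 3/(2*(3/2 - t))
M^(3)(t) = 144/(16*t^4 - 96*t^3 + 216*t^2 - 216*t + 81)

E[X^3] = M^(3)(0) = 16/9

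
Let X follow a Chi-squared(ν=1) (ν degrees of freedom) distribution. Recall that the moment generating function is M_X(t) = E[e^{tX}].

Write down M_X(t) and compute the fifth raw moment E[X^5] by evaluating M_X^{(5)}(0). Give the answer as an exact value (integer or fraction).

M_X(t) = 1/√(1 - 2*t)
M′(t) = -1/(2*t*√(1 - 2*t) - √(1 - 2*t))
M′′(t) = 3/(4*t^2*√(1 - 2*t) - 4*t*√(1 - 2*t) + √(1 - 2*t))
M′′′(t) = -15/(8*t^3*√(1 - 2*t) - 12*t^2*√(1 - 2*t) + 6*t*√(1 - 2*t) - √(1 - 2*t))
M′′′′(t) = 105/(16*t^4*√(1 - 2*t) - 32*t^3*√(1 - 2*t) + 24*t^2*√(1 - 2*t) - 8*t*√(1 - 2*t) + √(1 - 2*t))
M′′′′′(t) = -945/(32*t^5*√(1 - 2*t) - 80*t^4*√(1 - 2*t) + 80*t^3*√(1 - 2*t) - 40*t^2*√(1 - 2*t) + 10*t*√(1 - 2*t) - √(1 - 2*t))

E[X^5] = M′′′′′(0) = 945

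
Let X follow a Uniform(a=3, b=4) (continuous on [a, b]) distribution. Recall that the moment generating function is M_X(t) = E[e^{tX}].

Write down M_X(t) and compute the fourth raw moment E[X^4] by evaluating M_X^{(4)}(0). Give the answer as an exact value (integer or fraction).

E[X^4] = D^4[M](0) = 781/5

M_X(t) = (e^(4*t) - e^(3*t))/t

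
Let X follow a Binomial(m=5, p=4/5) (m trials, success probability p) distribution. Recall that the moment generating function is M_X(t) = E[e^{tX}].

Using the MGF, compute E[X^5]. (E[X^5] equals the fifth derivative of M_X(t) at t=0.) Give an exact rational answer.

E[X^5] = d^5M/dt^5 |_{t=0} = 934276/625

M_X(t) = (4*e^(t)/5 + 1/5)^5
dM/dt = 1024*e^(5*t)/625 + 1024*e^(4*t)/625 + 384*e^(3*t)/625 + 64*e^(2*t)/625 + 4*e^(t)/625
d^2M/dt^2 = 1024*e^(5*t)/125 + 4096*e^(4*t)/625 + 1152*e^(3*t)/625 + 128*e^(2*t)/625 + 4*e^(t)/625
d^3M/dt^3 = 1024*e^(5*t)/25 + 16384*e^(4*t)/625 + 3456*e^(3*t)/625 + 256*e^(2*t)/625 + 4*e^(t)/625
d^4M/dt^4 = 1024*e^(5*t)/5 + 65536*e^(4*t)/625 + 10368*e^(3*t)/625 + 512*e^(2*t)/625 + 4*e^(t)/625
d^5M/dt^5 = 1024*e^(5*t) + 262144*e^(4*t)/625 + 31104*e^(3*t)/625 + 1024*e^(2*t)/625 + 4*e^(t)/625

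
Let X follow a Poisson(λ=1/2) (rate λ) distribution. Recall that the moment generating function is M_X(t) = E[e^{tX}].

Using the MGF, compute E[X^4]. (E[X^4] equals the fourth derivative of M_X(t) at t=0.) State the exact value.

E[X^4] = d^4M/dt^4 |_{t=0} = 49/16

M_X(t) = e^(e^(t)/2 - 1/2)
dM/dt = e^(-1/2)*e^(t)*e^(e^(t)/2)/2
d^2M/dt^2 = (e^(2*t)*e^(e^(t)/2) + 2*e^(t)*e^(e^(t)/2))*e^(-1/2)/4
d^3M/dt^3 = (e^(3*t)*e^(e^(t)/2) + 6*e^(2*t)*e^(e^(t)/2) + 4*e^(t)*e^(e^(t)/2))*e^(-1/2)/8
d^4M/dt^4 = (e^(4*t)*e^(e^(t)/2) + 12*e^(3*t)*e^(e^(t)/2) + 28*e^(2*t)*e^(e^(t)/2) + 8*e^(t)*e^(e^(t)/2))*e^(-1/2)/16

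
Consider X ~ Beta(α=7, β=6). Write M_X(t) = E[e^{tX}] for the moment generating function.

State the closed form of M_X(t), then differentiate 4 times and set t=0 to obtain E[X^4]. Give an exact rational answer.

E[X^4] = M′′′′(0) = 3/26

M_X(t) = ₁F₁(7; 13; t)
M′(t) = 7*₁F₁(8; 14; t)/13
M′′(t) = 4*₁F₁(9; 15; t)/13
M′′′(t) = 12*₁F₁(10; 16; t)/65
M′′′′(t) = 3*₁F₁(11; 17; t)/26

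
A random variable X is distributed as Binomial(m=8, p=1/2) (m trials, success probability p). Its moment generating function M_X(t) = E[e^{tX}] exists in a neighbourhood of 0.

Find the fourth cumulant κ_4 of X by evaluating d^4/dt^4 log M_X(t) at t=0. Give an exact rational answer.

M_X(t) = (e^(t)/2 + 1/2)^8
K_X(t) = log M_X(t) = 8*log(e^(t)/2 + 1/2)
K′(t) = 8*e^(t)/(e^(t) + 1)
K′′(t) = 8*e^(t)/(e^(2*t) + 2*e^(t) + 1)
K′′′(t) = (-8*e^(2*t) + 8*e^(t))/(e^(3*t) + 3*e^(2*t) + 3*e^(t) + 1)
K′′′′(t) = (8*e^(3*t) - 32*e^(2*t) + 8*e^(t))/(e^(4*t) + 4*e^(3*t) + 6*e^(2*t) + 4*e^(t) + 1)

κ_4 = K′′′′(0) = -1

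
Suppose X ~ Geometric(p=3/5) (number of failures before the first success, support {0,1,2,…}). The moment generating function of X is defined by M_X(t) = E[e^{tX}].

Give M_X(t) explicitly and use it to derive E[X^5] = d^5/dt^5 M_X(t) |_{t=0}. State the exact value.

E[X^5] = d^5M/dt^5 |_{t=0} = 9854/81

M_X(t) = 3/(5*(1 - 2*e^(t)/5))
dM/dt = 6*e^(t)/(4*e^(2*t) - 20*e^(t) + 25)
d^2M/dt^2 = (-12*e^(2*t) - 30*e^(t))/(8*e^(3*t) - 60*e^(2*t) + 150*e^(t) - 125)
d^3M/dt^3 = (24*e^(3*t) + 240*e^(2*t) + 150*e^(t))/(16*e^(4*t) - 160*e^(3*t) + 600*e^(2*t) - 1000*e^(t) + 625)
d^4M/dt^4 = (-48*e^(4*t) - 1320*e^(3*t) - 3300*e^(2*t) - 750*e^(t))/(32*e^(5*t) - 400*e^(4*t) + 2000*e^(3*t) - 5000*e^(2*t) + 6250*e^(t) - 3125)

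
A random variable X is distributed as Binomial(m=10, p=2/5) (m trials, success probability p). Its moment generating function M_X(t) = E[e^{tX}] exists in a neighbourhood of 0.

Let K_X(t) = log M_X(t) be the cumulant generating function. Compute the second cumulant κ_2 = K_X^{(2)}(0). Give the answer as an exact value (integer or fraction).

M_X(t) = (2*e^(t)/5 + 3/5)^10
K_X(t) = log M_X(t) = 10*log(2*e^(t)/5 + 3/5)
K′(t) = 20*e^(t)/(2*e^(t) + 3)
K′′(t) = 60*e^(t)/(4*e^(2*t) + 12*e^(t) + 9)

κ_2 = K′′(0) = 12/5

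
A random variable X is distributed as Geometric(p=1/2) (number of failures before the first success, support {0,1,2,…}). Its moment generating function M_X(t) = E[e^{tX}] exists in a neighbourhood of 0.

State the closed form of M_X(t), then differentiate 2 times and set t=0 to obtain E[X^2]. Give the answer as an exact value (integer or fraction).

E[X^2] = d^2M/dt^2 |_{t=0} = 3

M_X(t) = 1/(2*(1 - e^(t)/2))
dM/dt = e^(t)/(e^(2*t) - 4*e^(t) + 4)
d^2M/dt^2 = (-e^(2*t) - 2*e^(t))/(e^(3*t) - 6*e^(2*t) + 12*e^(t) - 8)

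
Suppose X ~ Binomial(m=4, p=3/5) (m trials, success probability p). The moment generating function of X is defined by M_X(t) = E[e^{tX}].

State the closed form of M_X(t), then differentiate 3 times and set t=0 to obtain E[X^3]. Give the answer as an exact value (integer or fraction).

E[X^3] = M^(3)(0) = 2568/125

M_X(t) = (3*e^(t)/5 + 2/5)^4
M^(3)(t) = 5184*e^(4*t)/625 + 5832*e^(3*t)/625 + 1728*e^(2*t)/625 + 96*e^(t)/625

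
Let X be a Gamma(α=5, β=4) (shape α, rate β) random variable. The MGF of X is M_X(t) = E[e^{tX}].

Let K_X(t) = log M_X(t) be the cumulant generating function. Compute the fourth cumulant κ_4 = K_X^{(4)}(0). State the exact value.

M_X(t) = 1024/(4 - t)^5
K_X(t) = log M_X(t) = -5*log(4 - t) + 10*log(2)
K^(4)(t) = 30/(t^4 - 16*t^3 + 96*t^2 - 256*t + 256)

κ_4 = K^(4)(0) = 15/128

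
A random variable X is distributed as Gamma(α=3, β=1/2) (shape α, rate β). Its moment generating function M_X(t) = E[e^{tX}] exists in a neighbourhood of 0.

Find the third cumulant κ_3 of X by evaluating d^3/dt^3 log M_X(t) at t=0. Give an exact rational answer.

M_X(t) = 1/(8*(1/2 - t)^3)
K_X(t) = log M_X(t) = -3*log(1/2 - t) - 3*log(2)
K^(3)(t) = -48/(8*t^3 - 12*t^2 + 6*t - 1)

κ_3 = K^(3)(0) = 48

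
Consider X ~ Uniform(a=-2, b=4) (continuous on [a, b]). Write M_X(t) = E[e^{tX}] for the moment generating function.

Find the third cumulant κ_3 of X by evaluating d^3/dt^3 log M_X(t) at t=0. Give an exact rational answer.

M_X(t) = (e^(4*t) - e^(-2*t))/(6*t)
K_X(t) = log M_X(t) = -log(t) + log(e^(4*t) - e^(-2*t)) - log(6)
K′(t) = (4*t*e^(6*t) + 2*t - e^(6*t) + 1)/(t*e^(6*t) - t)
K′′(t) = (-36*t^2*e^(6*t) + e^(12*t) - 2*e^(6*t) + 1)/(t^2*e^(12*t) - 2*t^2*e^(6*t) + t^2)
K′′′(t) = (216*t^3*e^(12*t) + 216*t^3*e^(6*t) - 2*e^(18*t) + 6*e^(12*t) - 6*e^(6*t) + 2)/(t^3*e^(18*t) - 3*t^3*e^(12*t) + 3*t^3*e^(6*t) - t^3)

κ_3 = K′′′(0) = 0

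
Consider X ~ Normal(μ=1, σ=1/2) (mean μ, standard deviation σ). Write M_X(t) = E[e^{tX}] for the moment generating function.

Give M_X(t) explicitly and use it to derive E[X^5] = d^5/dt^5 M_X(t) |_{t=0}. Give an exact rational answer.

E[X^5] = d^5M/dt^5 |_{t=0} = 71/16

M_X(t) = e^(t^2/8 + t)
dM/dt = t*e^(t)*e^(t^2/8)/4 + e^(t)*e^(t^2/8)
d^2M/dt^2 = t^2*e^(t)*e^(t^2/8)/16 + t*e^(t)*e^(t^2/8)/2 + 5*e^(t)*e^(t^2/8)/4
d^3M/dt^3 = t^3*e^(t)*e^(t^2/8)/64 + 3*t^2*e^(t)*e^(t^2/8)/16 + 15*t*e^(t)*e^(t^2/8)/16 + 7*e^(t)*e^(t^2/8)/4
d^4M/dt^4 = t^4*e^(t)*e^(t^2/8)/256 + t^3*e^(t)*e^(t^2/8)/16 + 15*t^2*e^(t)*e^(t^2/8)/32 + 7*t*e^(t)*e^(t^2/8)/4 + 43*e^(t)*e^(t^2/8)/16
d^5M/dt^5 = t^5*e^(t)*e^(t^2/8)/1024 + 5*t^4*e^(t)*e^(t^2/8)/256 + 25*t^3*e^(t)*e^(t^2/8)/128 + 35*t^2*e^(t)*e^(t^2/8)/32 + 215*t*e^(t)*e^(t^2/8)/64 + 71*e^(t)*e^(t^2/8)/16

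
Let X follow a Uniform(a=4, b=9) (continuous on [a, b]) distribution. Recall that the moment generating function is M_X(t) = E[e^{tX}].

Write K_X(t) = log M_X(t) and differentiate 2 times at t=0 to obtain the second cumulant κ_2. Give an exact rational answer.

M_X(t) = (e^(9*t) - e^(4*t))/(5*t)
K_X(t) = log M_X(t) = -log(t) + log(e^(9*t) - e^(4*t)) - log(5)
dK/dt = (9*t*e^(5*t) - 4*t - e^(5*t) + 1)/(t*e^(5*t) - t)
d^2K/dt^2 = (-25*t^2*e^(5*t) + e^(10*t) - 2*e^(5*t) + 1)/(t^2*e^(10*t) - 2*t^2*e^(5*t) + t^2)

κ_2 = d^2K/dt^2 |_{t=0} = 25/12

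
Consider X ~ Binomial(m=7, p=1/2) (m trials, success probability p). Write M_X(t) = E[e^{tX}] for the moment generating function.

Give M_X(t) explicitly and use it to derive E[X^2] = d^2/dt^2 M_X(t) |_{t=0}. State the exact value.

M_X(t) = (e^(t)/2 + 1/2)^7
D^2[M](t) = 49*e^(7*t)/128 + 63*e^(6*t)/32 + 525*e^(5*t)/128 + 35*e^(4*t)/8 + 315*e^(3*t)/128 + 21*e^(2*t)/32 + 7*e^(t)/128

E[X^2] = D^2[M](0) = 14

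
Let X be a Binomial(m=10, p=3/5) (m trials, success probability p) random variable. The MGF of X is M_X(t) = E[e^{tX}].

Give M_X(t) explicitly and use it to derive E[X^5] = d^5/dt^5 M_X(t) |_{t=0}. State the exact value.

M_X(t) = (3*e^(t)/5 + 2/5)^10

E[X^5] = M′′′′′(0) = 8289564/625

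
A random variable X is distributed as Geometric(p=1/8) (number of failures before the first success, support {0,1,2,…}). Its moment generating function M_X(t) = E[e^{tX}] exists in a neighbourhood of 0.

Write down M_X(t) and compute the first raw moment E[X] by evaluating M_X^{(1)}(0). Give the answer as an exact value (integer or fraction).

E[X] = dM/dt |_{t=0} = 7

M_X(t) = 1/(8*(1 - 7*e^(t)/8))
dM/dt = 7*e^(t)/(49*e^(2*t) - 112*e^(t) + 64)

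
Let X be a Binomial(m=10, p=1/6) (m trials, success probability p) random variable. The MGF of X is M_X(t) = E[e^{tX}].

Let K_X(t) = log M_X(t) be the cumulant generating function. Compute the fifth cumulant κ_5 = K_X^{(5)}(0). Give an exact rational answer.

κ_5 = D^5[K](0) = -50/81

M_X(t) = (e^(t)/6 + 5/6)^10
K_X(t) = log M_X(t) = 10*log(e^(t)/6 + 5/6)
D^5[K](t) = (-50*e^(4*t) + 2750*e^(3*t) - 13750*e^(2*t) + 6250*e^(t))/(e^(5*t) + 25*e^(4*t) + 250*e^(3*t) + 1250*e^(2*t) + 3125*e^(t) + 3125)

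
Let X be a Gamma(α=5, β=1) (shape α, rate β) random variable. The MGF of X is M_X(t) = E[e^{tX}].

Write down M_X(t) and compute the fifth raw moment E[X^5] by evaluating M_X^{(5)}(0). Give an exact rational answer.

M_X(t) = (1 - t)^(-5)
D^5[M](t) = 15120/(t^10 - 10*t^9 + 45*t^8 - 120*t^7 + 210*t^6 - 252*t^5 + 210*t^4 - 120*t^3 + 45*t^2 - 10*t + 1)

E[X^5] = D^5[M](0) = 15120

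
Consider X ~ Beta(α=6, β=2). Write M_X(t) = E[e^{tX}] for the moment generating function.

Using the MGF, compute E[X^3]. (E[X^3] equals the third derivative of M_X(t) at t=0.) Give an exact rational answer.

E[X^3] = M′′′(0) = 7/15

M_X(t) = ₁F₁(6; 8; t)
M′(t) = 3*₁F₁(7; 9; t)/4
M′′(t) = 7*₁F₁(8; 10; t)/12
M′′′(t) = 7*₁F₁(9; 11; t)/15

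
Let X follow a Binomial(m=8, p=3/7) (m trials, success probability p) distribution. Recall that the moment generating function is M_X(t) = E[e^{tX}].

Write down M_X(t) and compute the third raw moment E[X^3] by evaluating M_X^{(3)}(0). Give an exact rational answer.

E[X^3] = M^(3)(0) = 2976/49

M_X(t) = (3*e^(t)/7 + 4/7)^8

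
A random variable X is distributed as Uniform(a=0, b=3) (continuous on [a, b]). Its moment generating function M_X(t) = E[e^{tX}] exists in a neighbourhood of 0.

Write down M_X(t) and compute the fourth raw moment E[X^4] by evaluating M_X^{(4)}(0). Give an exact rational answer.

M_X(t) = (e^(3*t) - 1)/(3*t)
dM/dt = (3*t*e^(3*t) - e^(3*t) + 1)/(3*t^2)
d^2M/dt^2 = (9*t^2*e^(3*t) - 6*t*e^(3*t) + 2*e^(3*t) - 2)/(3*t^3)
d^3M/dt^3 = (9*t^3*e^(3*t) - 9*t^2*e^(3*t) + 6*t*e^(3*t) - 2*e^(3*t) + 2)/t^4
d^4M/dt^4 = (27*t^4*e^(3*t) - 36*t^3*e^(3*t) + 36*t^2*e^(3*t) - 24*t*e^(3*t) + 8*e^(3*t) - 8)/t^5

E[X^4] = d^4M/dt^4 |_{t=0} = 81/5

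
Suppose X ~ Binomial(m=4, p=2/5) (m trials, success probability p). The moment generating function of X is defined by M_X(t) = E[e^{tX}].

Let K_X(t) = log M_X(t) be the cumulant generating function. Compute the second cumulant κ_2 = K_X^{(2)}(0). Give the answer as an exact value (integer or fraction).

κ_2 = K′′(0) = 24/25

M_X(t) = (2*e^(t)/5 + 3/5)^4
K_X(t) = log M_X(t) = 4*log(2*e^(t)/5 + 3/5)
K′(t) = 8*e^(t)/(2*e^(t) + 3)
K′′(t) = 24*e^(t)/(4*e^(2*t) + 12*e^(t) + 9)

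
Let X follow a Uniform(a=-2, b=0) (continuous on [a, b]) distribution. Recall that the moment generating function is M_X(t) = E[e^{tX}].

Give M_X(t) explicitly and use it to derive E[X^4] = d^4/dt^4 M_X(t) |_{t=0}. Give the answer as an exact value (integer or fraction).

E[X^4] = d^4M/dt^4 |_{t=0} = 16/5

M_X(t) = (1 - e^(-2*t))/(2*t)
dM/dt = (2*t - e^(2*t) + 1)*e^(-2*t)/(2*t^2)
d^2M/dt^2 = (-2*t^2 - 2*t + e^(2*t) - 1)*e^(-2*t)/t^3
d^3M/dt^3 = (4*t^3 + 6*t^2 + 6*t - 3*e^(2*t) + 3)*e^(-2*t)/t^4
d^4M/dt^4 = (-8*t^4 - 16*t^3 - 24*t^2 - 24*t + 12*e^(2*t) - 12)*e^(-2*t)/t^5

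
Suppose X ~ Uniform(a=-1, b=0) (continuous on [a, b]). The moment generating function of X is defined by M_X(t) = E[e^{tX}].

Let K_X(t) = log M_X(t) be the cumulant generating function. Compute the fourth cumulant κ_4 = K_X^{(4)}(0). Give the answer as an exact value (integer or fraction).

κ_4 = K^(4)(0) = -1/120

M_X(t) = (1 - e^(-t))/t
K_X(t) = log M_X(t) = -log(t) + log(1 - e^(-t))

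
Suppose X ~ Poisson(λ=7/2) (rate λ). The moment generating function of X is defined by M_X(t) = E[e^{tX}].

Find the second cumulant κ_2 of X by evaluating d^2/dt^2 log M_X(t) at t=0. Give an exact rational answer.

κ_2 = D^2[K](0) = 7/2

M_X(t) = e^(7*e^(t)/2 - 7/2)
K_X(t) = log M_X(t) = 7*e^(t)/2 - 7/2
D^2[K](t) = 7*e^(t)/2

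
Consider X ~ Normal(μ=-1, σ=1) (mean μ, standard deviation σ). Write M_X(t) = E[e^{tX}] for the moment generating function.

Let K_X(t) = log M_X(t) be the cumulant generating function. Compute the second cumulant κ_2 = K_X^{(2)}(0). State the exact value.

κ_2 = D^2[K](0) = 1

M_X(t) = e^(t^2/2 - t)
K_X(t) = log M_X(t) = t^2/2 - t
D^2[K](t) = 1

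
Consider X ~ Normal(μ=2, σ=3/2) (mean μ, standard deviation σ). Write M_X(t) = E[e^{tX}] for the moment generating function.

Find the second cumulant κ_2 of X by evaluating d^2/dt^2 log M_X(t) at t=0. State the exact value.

κ_2 = K^(2)(0) = 9/4

M_X(t) = e^(9*t^2/8 + 2*t)
K_X(t) = log M_X(t) = 9*t^2/8 + 2*t
K^(2)(t) = 9/4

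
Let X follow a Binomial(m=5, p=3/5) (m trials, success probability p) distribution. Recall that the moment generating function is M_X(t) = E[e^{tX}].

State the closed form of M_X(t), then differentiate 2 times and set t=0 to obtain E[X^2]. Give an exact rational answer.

M_X(t) = (3*e^(t)/5 + 2/5)^5
M^(2)(t) = 243*e^(5*t)/125 + 2592*e^(4*t)/625 + 1944*e^(3*t)/625 + 576*e^(2*t)/625 + 48*e^(t)/625

E[X^2] = M^(2)(0) = 51/5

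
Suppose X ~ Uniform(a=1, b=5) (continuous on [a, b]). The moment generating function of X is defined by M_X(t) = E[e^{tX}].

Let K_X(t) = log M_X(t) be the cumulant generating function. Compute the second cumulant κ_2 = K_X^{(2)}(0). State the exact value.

M_X(t) = (e^(5*t) - e^(t))/(4*t)
K_X(t) = log M_X(t) = -log(t) + log(e^(5*t) - e^(t)) - 2*log(2)
dK/dt = (5*t*e^(4*t) - t - e^(4*t) + 1)/(t*e^(4*t) - t)
d^2K/dt^2 = (-16*t^2*e^(4*t) + e^(8*t) - 2*e^(4*t) + 1)/(t^2*e^(8*t) - 2*t^2*e^(4*t) + t^2)

κ_2 = d^2K/dt^2 |_{t=0} = 4/3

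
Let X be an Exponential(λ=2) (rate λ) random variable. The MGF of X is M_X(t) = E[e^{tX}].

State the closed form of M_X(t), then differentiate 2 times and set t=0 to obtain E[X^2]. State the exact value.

E[X^2] = M′′(0) = 1/2

M_X(t) = 2/(2 - t)
M′(t) = 2/(t^2 - 4*t + 4)
M′′(t) = -4/(t^3 - 6*t^2 + 12*t - 8)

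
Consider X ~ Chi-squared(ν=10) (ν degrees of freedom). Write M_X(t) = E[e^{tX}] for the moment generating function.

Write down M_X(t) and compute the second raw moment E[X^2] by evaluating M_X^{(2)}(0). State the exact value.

M_X(t) = (1 - 2*t)^(-5)
dM/dt = 10/(64*t^6 - 192*t^5 + 240*t^4 - 160*t^3 + 60*t^2 - 12*t + 1)
d^2M/dt^2 = -120/(128*t^7 - 448*t^6 + 672*t^5 - 560*t^4 + 280*t^3 - 84*t^2 + 14*t - 1)

E[X^2] = d^2M/dt^2 |_{t=0} = 120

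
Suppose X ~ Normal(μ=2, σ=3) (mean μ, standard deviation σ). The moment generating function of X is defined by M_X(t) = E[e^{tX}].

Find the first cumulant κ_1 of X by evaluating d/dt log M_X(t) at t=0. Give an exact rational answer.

κ_1 = K′(0) = 2

M_X(t) = e^(9*t^2/2 + 2*t)
K_X(t) = log M_X(t) = 9*t^2/2 + 2*t
K′(t) = 9*t + 2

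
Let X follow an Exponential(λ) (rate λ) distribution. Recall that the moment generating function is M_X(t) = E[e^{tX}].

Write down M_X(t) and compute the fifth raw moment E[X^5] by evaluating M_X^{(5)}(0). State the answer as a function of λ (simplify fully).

E[X^5] = M^(5)(0) = 120/λ^5

M_X(t) = λ/(λ - t)
M^(5)(t) = 120*λ/(λ^6 - 6*λ^5*t + 15*λ^4*t^2 - 20*λ^3*t^3 + 15*λ^2*t^4 - 6*λ*t^5 + t^6)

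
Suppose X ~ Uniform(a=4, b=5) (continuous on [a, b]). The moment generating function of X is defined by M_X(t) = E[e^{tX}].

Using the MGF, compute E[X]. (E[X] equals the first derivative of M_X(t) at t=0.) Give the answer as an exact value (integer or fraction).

M_X(t) = (e^(5*t) - e^(4*t))/t
D[M](t) = (5*t*e^(5*t) - 4*t*e^(4*t) - e^(5*t) + e^(4*t))/t^2

E[X] = D[M](0) = 9/2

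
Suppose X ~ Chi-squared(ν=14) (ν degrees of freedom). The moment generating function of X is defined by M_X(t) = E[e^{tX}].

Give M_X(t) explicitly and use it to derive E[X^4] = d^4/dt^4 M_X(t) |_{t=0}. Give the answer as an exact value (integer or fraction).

E[X^4] = D^4[M](0) = 80640

M_X(t) = (1 - 2*t)^(-7)
D^4[M](t) = -80640/(2048*t^11 - 11264*t^10 + 28160*t^9 - 42240*t^8 + 42240*t^7 - 29568*t^6 + 14784*t^5 - 5280*t^4 + 1320*t^3 - 220*t^2 + 22*t - 1)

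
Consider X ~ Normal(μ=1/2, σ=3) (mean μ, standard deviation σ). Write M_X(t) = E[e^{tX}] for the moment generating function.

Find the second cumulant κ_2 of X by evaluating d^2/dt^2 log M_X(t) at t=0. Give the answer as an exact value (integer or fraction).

M_X(t) = e^(9*t^2/2 + t/2)
K_X(t) = log M_X(t) = 9*t^2/2 + t/2
dK/dt = 9*t + 1/2
d^2K/dt^2 = 9

κ_2 = d^2K/dt^2 |_{t=0} = 9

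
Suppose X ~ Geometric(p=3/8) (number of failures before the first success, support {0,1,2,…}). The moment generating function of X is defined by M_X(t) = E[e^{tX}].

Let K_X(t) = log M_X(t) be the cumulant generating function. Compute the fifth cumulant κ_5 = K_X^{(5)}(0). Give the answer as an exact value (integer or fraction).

κ_5 = K^(5)(0) = 84760/81

M_X(t) = 3/(8*(1 - 5*e^(t)/8))
K_X(t) = log M_X(t) = -log(1 - 5*e^(t)/8) - 3*log(2) + log(3)
K^(5)(t) = (-5000*e^(4*t) - 88000*e^(3*t) - 140800*e^(2*t) - 20480*e^(t))/(3125*e^(5*t) - 25000*e^(4*t) + 80000*e^(3*t) - 128000*e^(2*t) + 102400*e^(t) - 32768)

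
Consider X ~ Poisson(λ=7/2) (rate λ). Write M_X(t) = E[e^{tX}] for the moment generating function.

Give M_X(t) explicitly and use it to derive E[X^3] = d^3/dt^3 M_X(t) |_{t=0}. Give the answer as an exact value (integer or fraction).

E[X^3] = d^3M/dt^3 |_{t=0} = 665/8

M_X(t) = e^(7*e^(t)/2 - 7/2)
dM/dt = 7*e^(-7/2)*e^(t)*e^(7*e^(t)/2)/2
d^2M/dt^2 = (49*e^(2*t)*e^(7*e^(t)/2) + 14*e^(t)*e^(7*e^(t)/2))*e^(-7/2)/4
d^3M/dt^3 = (343*e^(3*t)*e^(7*e^(t)/2) + 294*e^(2*t)*e^(7*e^(t)/2) + 28*e^(t)*e^(7*e^(t)/2))*e^(-7/2)/8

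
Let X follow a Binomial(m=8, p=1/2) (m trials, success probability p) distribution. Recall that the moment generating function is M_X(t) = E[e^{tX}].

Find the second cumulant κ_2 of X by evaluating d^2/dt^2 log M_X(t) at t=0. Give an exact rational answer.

M_X(t) = (e^(t)/2 + 1/2)^8
K_X(t) = log M_X(t) = 8*log(e^(t)/2 + 1/2)
K′(t) = 8*e^(t)/(e^(t) + 1)
K′′(t) = 8*e^(t)/(e^(2*t) + 2*e^(t) + 1)

κ_2 = K′′(0) = 2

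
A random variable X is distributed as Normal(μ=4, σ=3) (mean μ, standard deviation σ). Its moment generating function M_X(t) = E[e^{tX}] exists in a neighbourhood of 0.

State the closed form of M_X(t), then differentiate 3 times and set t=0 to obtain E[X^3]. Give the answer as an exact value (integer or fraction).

M_X(t) = e^(9*t^2/2 + 4*t)
D^3[M](t) = 729*t^3*e^(4*t)*e^(9*t^2/2) + 972*t^2*e^(4*t)*e^(9*t^2/2) + 675*t*e^(4*t)*e^(9*t^2/2) + 172*e^(4*t)*e^(9*t^2/2)

E[X^3] = D^3[M](0) = 172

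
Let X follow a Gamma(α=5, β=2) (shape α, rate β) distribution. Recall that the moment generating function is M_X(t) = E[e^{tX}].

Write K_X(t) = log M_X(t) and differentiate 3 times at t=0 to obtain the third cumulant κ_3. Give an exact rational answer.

κ_3 = d^3K/dt^3 |_{t=0} = 5/4

M_X(t) = 32/(2 - t)^5
K_X(t) = log M_X(t) = -5*log(2 - t) + 5*log(2)
dK/dt = -5/(t - 2)
d^2K/dt^2 = 5/(t^2 - 4*t + 4)
d^3K/dt^3 = -10/(t^3 - 6*t^2 + 12*t - 8)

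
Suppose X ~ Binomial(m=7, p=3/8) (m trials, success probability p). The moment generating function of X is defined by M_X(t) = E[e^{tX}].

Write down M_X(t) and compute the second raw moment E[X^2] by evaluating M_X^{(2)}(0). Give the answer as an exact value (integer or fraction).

M_X(t) = (3*e^(t)/8 + 5/8)^7

E[X^2] = M^(2)(0) = 273/32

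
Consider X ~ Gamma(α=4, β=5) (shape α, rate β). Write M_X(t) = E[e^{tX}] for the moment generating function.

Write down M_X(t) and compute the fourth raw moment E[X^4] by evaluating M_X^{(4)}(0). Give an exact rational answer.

M_X(t) = 625/(5 - t)^4
dM/dt = -2500/(t^5 - 25*t^4 + 250*t^3 - 1250*t^2 + 3125*t - 3125)
d^2M/dt^2 = 12500/(t^6 - 30*t^5 + 375*t^4 - 2500*t^3 + 9375*t^2 - 18750*t + 15625)
d^3M/dt^3 = -75000/(t^7 - 35*t^6 + 525*t^5 - 4375*t^4 + 21875*t^3 - 65625*t^2 + 109375*t - 78125)
d^4M/dt^4 = 525000/(t^8 - 40*t^7 + 700*t^6 - 7000*t^5 + 43750*t^4 - 175000*t^3 + 437500*t^2 - 625000*t + 390625)

E[X^4] = d^4M/dt^4 |_{t=0} = 168/125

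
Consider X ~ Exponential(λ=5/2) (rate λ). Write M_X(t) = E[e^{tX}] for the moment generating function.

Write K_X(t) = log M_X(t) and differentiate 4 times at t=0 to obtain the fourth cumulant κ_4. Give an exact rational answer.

κ_4 = D^4[K](0) = 96/625

M_X(t) = 5/(2*(5/2 - t))
K_X(t) = log M_X(t) = -log(5/2 - t) - log(2) + log(5)
D^4[K](t) = 96/(16*t^4 - 160*t^3 + 600*t^2 - 1000*t + 625)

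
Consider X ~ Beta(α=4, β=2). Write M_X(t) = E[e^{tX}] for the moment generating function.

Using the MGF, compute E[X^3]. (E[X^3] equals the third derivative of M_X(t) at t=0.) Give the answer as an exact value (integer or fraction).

M_X(t) = ₁F₁(4; 6; t)
dM/dt = 2*₁F₁(5; 7; t)/3
d^2M/dt^2 = 10*₁F₁(6; 8; t)/21
d^3M/dt^3 = 5*₁F₁(7; 9; t)/14

E[X^3] = d^3M/dt^3 |_{t=0} = 5/14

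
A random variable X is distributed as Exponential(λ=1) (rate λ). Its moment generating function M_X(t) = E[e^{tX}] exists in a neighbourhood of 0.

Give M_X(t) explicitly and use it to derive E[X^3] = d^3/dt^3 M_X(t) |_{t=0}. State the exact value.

M_X(t) = 1/(1 - t)
M^(3)(t) = 6/(t^4 - 4*t^3 + 6*t^2 - 4*t + 1)

E[X^3] = M^(3)(0) = 6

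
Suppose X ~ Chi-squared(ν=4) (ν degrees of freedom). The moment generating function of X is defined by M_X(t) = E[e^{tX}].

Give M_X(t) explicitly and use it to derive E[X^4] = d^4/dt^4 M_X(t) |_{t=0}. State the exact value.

M_X(t) = (1 - 2*t)^(-2)
D^4[M](t) = 1920/(64*t^6 - 192*t^5 + 240*t^4 - 160*t^3 + 60*t^2 - 12*t + 1)

E[X^4] = D^4[M](0) = 1920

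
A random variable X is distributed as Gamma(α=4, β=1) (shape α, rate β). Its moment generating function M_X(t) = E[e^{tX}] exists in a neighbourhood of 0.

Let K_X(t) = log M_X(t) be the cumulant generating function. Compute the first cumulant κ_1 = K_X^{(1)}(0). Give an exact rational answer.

κ_1 = dK/dt |_{t=0} = 4

M_X(t) = (1 - t)^(-4)
K_X(t) = log M_X(t) = -4*log(1 - t)
dK/dt = -4/(t - 1)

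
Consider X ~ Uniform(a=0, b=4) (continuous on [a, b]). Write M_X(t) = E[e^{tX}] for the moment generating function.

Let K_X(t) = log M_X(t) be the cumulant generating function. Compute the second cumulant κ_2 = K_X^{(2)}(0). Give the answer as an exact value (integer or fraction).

κ_2 = K^(2)(0) = 4/3

M_X(t) = (e^(4*t) - 1)/(4*t)
K_X(t) = log M_X(t) = -log(t) + log(e^(4*t) - 1) - 2*log(2)
K^(2)(t) = (-16*t^2*e^(4*t) + e^(8*t) - 2*e^(4*t) + 1)/(t^2*e^(8*t) - 2*t^2*e^(4*t) + t^2)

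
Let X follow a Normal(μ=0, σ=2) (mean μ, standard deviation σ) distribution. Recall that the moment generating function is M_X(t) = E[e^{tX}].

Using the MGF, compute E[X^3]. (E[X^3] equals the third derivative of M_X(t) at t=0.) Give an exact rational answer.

M_X(t) = e^(2*t^2)
dM/dt = 4*t*e^(2*t^2)
d^2M/dt^2 = 16*t^2*e^(2*t^2) + 4*e^(2*t^2)
d^3M/dt^3 = 64*t^3*e^(2*t^2) + 48*t*e^(2*t^2)

E[X^3] = d^3M/dt^3 |_{t=0} = 0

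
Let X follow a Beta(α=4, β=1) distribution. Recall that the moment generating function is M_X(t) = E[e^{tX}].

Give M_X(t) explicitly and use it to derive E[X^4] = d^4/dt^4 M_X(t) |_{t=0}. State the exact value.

M_X(t) = ₁F₁(4; 5; t)
M^(4)(t) = ₁F₁(8; 9; t)/2

E[X^4] = M^(4)(0) = 1/2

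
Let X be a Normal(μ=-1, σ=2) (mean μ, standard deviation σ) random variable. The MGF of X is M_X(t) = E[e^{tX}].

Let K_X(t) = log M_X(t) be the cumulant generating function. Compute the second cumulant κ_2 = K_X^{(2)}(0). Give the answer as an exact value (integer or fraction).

M_X(t) = e^(2*t^2 - t)
K_X(t) = log M_X(t) = 2*t^2 - t
dK/dt = 4*t - 1
d^2K/dt^2 = 4

κ_2 = d^2K/dt^2 |_{t=0} = 4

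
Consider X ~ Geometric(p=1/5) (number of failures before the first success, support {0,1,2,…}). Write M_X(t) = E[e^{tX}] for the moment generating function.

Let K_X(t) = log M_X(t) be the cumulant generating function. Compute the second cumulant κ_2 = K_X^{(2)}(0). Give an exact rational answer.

M_X(t) = 1/(5*(1 - 4*e^(t)/5))
K_X(t) = log M_X(t) = -log(1 - 4*e^(t)/5) - log(5)
D^2[K](t) = 20*e^(t)/(16*e^(2*t) - 40*e^(t) + 25)

κ_2 = D^2[K](0) = 20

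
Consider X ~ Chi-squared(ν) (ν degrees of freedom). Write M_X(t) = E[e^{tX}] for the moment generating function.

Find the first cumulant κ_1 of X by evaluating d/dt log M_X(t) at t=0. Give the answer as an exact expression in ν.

M_X(t) = (1 - 2*t)^(-ν/2)
K_X(t) = log M_X(t) = -ν*log(1 - 2*t)/2
K′(t) = -ν/(2*t - 1)

κ_1 = K′(0) = ν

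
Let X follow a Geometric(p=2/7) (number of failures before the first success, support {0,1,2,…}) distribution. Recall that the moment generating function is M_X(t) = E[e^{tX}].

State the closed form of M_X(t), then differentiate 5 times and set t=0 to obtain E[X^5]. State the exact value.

E[X^5] = M′′′′′(0) = 47255/2

M_X(t) = 2/(7*(1 - 5*e^(t)/7))
M′(t) = 10*e^(t)/(25*e^(2*t) - 70*e^(t) + 49)
M′′(t) = (-50*e^(2*t) - 70*e^(t))/(125*e^(3*t) - 525*e^(2*t) + 735*e^(t) - 343)
M′′′(t) = (250*e^(3*t) + 1400*e^(2*t) + 490*e^(t))/(625*e^(4*t) - 3500*e^(3*t) + 7350*e^(2*t) - 6860*e^(t) + 2401)
M′′′′(t) = (-1250*e^(4*t) - 19250*e^(3*t) - 26950*e^(2*t) - 3430*e^(t))/(3125*e^(5*t) - 21875*e^(4*t) + 61250*e^(3*t) - 85750*e^(2*t) + 60025*e^(t) - 16807)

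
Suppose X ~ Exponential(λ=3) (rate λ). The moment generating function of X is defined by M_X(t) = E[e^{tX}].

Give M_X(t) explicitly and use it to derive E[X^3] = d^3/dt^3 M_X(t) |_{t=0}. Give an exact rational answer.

M_X(t) = 3/(3 - t)
dM/dt = 3/(t^2 - 6*t + 9)
d^2M/dt^2 = -6/(t^3 - 9*t^2 + 27*t - 27)
d^3M/dt^3 = 18/(t^4 - 12*t^3 + 54*t^2 - 108*t + 81)

E[X^3] = d^3M/dt^3 |_{t=0} = 2/9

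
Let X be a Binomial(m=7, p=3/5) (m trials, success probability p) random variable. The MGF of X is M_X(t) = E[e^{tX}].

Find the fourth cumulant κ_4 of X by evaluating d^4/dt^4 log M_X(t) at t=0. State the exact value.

κ_4 = K^(4)(0) = -462/625

M_X(t) = (3*e^(t)/5 + 2/5)^7
K_X(t) = log M_X(t) = 7*log(3*e^(t)/5 + 2/5)
K^(4)(t) = (378*e^(3*t) - 1008*e^(2*t) + 168*e^(t))/(81*e^(4*t) + 216*e^(3*t) + 216*e^(2*t) + 96*e^(t) + 16)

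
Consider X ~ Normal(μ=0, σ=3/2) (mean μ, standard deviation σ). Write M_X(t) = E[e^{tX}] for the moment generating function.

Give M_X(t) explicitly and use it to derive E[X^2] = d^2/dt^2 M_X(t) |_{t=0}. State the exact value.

E[X^2] = M^(2)(0) = 9/4

M_X(t) = e^(9*t^2/8)
M^(2)(t) = 81*t^2*e^(9*t^2/8)/16 + 9*e^(9*t^2/8)/4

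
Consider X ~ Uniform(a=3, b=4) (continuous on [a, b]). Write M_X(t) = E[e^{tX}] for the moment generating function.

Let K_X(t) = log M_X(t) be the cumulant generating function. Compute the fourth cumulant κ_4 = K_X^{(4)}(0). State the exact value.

κ_4 = K^(4)(0) = -1/120

M_X(t) = (e^(4*t) - e^(3*t))/t
K_X(t) = log M_X(t) = -log(t) + log(e^(4*t) - e^(3*t))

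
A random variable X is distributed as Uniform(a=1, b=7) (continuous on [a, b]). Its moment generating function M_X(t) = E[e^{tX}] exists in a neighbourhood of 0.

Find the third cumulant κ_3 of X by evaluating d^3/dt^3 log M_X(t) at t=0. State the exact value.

κ_3 = D^3[K](0) = 0

M_X(t) = (e^(7*t) - e^(t))/(6*t)
K_X(t) = log M_X(t) = -log(t) + log(e^(7*t) - e^(t)) - log(6)
D^3[K](t) = (216*t^3*e^(12*t) + 216*t^3*e^(6*t) - 2*e^(18*t) + 6*e^(12*t) - 6*e^(6*t) + 2)/(t^3*e^(18*t) - 3*t^3*e^(12*t) + 3*t^3*e^(6*t) - t^3)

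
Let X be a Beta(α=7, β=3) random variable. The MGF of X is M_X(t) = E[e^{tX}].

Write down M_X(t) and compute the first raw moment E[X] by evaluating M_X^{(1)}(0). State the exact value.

E[X] = M′(0) = 7/10

M_X(t) = ₁F₁(7; 10; t)
M′(t) = 7*₁F₁(8; 11; t)/10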